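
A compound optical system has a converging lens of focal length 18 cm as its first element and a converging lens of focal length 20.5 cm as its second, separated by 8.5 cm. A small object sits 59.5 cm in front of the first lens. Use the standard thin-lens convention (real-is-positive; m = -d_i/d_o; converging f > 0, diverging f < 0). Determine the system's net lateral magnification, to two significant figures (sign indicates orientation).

Applying the thin-lens equation to the first lens, 1/18 = 1/59.5 + 1/d_i1, which gives d_i1 = 25.807 cm.
Its lateral magnification is m_1 = -d_i1/d_o1 = -(25.807)/59.5 = -0.4337.
Since 25.807 cm > 8.5 cm, the first image lies past the second lens and serves as a virtual object: d_o2 = L - d_i1 = -17.307 cm.
Applying the thin-lens equation again with f_2 = 20.5 cm and d_o2 = -17.307 cm gives d_i2 = 9.384 cm.
m_2 = -(9.384)/(-17.307) = 0.5422.
The system's lateral magnification is m_1 m_2 = (-0.4337)(0.5422) = -0.2352.

-0.24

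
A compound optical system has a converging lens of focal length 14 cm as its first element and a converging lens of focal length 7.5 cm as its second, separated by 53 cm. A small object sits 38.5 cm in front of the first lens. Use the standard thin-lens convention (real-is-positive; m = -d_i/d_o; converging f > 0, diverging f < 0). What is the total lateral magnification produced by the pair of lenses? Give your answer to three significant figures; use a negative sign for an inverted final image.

0.182

Lens 1: 1/d_i1 = 1/f_1 - 1/d_o1 = 1/14 - 1/38.5 = 0.04545 cm^-1, so d_i1 = 22.000 cm.
m_1 = -(22.000)/38.5 = -0.5714.
Object distance for lens 2: d_o2 = 53 - 22.000 = 31.000 cm.
Lens 2: 1/d_i2 = 1/f_2 - 1/d_o2 = 1/7.5 - 1/(31.000) = 0.10108 cm^-1, so d_i2 = 9.894 cm.
m_2 = -(9.894)/(31.000) = -0.3191.
Overall magnification: m = m_1 m_2 = 0.1824.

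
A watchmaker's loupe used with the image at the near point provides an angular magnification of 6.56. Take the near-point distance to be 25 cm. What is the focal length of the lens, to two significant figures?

For the image at the near point, M = 1 + D/f.
f = D/(M - 1) = 25/(6.56 - 1) = 4.496 cm.

4.5 cm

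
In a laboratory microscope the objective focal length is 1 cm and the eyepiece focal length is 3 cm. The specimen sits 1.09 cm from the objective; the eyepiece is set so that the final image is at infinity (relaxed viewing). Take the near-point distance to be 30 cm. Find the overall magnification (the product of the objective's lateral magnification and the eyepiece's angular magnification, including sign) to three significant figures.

Objective: 1/d_i = 1/f_obj - 1/d_o = 1/1 - 1/1.09 = 0.08257 cm^-1, so d_i = 12.111 cm.
m_obj = -d_i/d_o = -12.111/1.09 = -11.111.
Eyepiece angular magnification (image at infinity): M_eye = D/f_e = 30/3 = 10.000.
Overall M = m_obj x M_eye = (-11.111)(10.000) = -111.11.

-111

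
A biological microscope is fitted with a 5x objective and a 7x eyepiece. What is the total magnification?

35

The overall magnification of a compound microscope is the product of the objective and eyepiece magnifications:
M = M_obj x M_eye = 5 x 7 = 35.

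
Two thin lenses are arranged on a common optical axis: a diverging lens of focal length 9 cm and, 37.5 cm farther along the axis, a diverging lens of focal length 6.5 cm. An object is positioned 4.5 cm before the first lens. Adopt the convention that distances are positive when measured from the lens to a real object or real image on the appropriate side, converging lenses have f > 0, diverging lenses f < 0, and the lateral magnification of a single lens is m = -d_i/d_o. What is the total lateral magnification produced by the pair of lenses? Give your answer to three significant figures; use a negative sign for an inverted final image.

Applying the thin-lens equation to the first lens, 1/(-9) = 1/4.5 + 1/d_i1, which gives d_i1 = -3.000 cm.
Its lateral magnification is m_1 = -d_i1/d_o1 = -(-3.000)/4.5 = 0.6667.
The intermediate image is virtual, 3.000 cm to the left of lens 1, so d_o2 = L - d_i1 = 37.5 - (-3.000) = 40.500 cm.
Applying the thin-lens equation again with f_2 = -6.5 cm and d_o2 = 40.500 cm gives d_i2 = -5.601 cm.
m_2 = -(-5.601)/(40.500) = 0.1383.
Overall magnification: m = m_1 m_2 = 0.0922.

0.0922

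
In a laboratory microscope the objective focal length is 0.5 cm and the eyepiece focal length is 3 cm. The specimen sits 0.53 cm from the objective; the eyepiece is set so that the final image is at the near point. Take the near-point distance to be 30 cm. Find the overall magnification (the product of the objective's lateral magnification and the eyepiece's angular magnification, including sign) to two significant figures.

Objective: 1/d_i = 1/f_obj - 1/d_o = 1/0.5 - 1/0.53 = 0.11321 cm^-1, so d_i = 8.833 cm.
m_obj = -d_i/d_o = -8.833/0.53 = -16.667.
Eyepiece angular magnification (image at near point): M_eye = 1 + D/f_e = 1 + 30/3 = 11.000.
Overall M = m_obj x M_eye = (-16.667)(11.000) = -183.33.

-180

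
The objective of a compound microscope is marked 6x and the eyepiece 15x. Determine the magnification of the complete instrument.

The overall magnification of a compound microscope is the product of the objective and eyepiece magnifications:
M = M_obj x M_eye = 6 x 15 = 90.

90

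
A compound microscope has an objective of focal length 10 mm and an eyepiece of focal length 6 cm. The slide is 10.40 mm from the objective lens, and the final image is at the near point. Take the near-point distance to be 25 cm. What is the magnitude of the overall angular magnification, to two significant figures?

Convert to cm: f_obj = 10 mm = 1 cm; d_o = 10.40 mm = 1.04 cm.
Objective: 1/d_i = 1/f_obj - 1/d_o = 1/1 - 1/1.04 = 0.03846 cm^-1, so d_i = 26.000 cm.
m_obj = -d_i/d_o = -26.000/1.04 = -25.000.
Eyepiece angular magnification (image at near point): M_eye = 1 + D/f_e = 1 + 25/6 = 5.167.
Overall M = m_obj x M_eye = (-25.000)(5.167) = -129.17.
|M| = 129.17.

130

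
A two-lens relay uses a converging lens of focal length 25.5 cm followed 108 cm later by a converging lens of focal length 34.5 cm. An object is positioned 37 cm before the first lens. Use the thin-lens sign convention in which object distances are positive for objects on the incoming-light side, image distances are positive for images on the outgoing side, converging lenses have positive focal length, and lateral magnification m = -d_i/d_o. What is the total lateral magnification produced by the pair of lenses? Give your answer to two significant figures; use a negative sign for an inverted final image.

-9.0

Applying the thin-lens equation to the first lens, 1/25.5 = 1/37 + 1/d_i1, which gives d_i1 = 82.043 cm.
Its lateral magnification is m_1 = -d_i1/d_o1 = -(82.043)/37 = -2.2174.
That image sits 25.957 cm in front of the second lens, so d_o2 = 25.957 cm.
Applying the thin-lens equation again with f_2 = 34.5 cm and d_o2 = 25.957 cm gives d_i2 = -104.817 cm.
m_2 = -(-104.817)/(25.957) = 4.0382.
Total m = m_1 x m_2 = (-2.2174)(4.0382) = -8.9542.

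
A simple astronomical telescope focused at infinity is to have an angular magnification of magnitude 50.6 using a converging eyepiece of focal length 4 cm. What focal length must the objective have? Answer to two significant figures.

200 cm

|M| = f_obj/|f_eye|, so f_obj = |M| x |f_eye| = 50.6 x 4 = 202.400 cm.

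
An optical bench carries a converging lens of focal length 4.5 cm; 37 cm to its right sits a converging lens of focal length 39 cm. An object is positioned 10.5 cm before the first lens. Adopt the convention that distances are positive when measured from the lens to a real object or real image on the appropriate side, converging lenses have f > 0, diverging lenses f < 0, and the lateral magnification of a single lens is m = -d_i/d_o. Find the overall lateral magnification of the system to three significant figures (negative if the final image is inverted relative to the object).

Applying the thin-lens equation to the first lens, 1/4.5 = 1/10.5 + 1/d_i1, which gives d_i1 = 7.875 cm.
Its lateral magnification is m_1 = -d_i1/d_o1 = -(7.875)/10.5 = -0.7500.
The intermediate image is 7.875 cm to the right of lens 1, so d_o2 = L - d_i1 = 37 - 7.875 = 29.125 cm.
Applying the thin-lens equation again with f_2 = 39 cm and d_o2 = 29.125 cm gives d_i2 = -115.025 cm.
m_2 = -(-115.025)/(29.125) = 3.9494.
Total m = m_1 x m_2 = (-0.7500)(3.9494) = -2.9620.

-2.96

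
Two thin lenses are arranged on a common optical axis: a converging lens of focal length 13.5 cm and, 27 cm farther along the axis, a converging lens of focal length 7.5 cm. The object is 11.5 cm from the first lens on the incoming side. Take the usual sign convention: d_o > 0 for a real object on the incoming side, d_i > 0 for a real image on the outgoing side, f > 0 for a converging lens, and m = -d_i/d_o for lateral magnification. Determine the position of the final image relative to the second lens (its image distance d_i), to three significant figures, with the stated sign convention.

Lens 1: 1/d_i1 = 1/f_1 - 1/d_o1 = 1/13.5 - 1/11.5 = -0.01288 cm^-1, so d_i1 = -77.625 cm.
The intermediate image is virtual, 77.625 cm to the left of lens 1, so d_o2 = L - d_i1 = 27 - (-77.625) = 104.625 cm.
Lens 2: 1/d_i2 = 1/f_2 - 1/d_o2 = 1/7.5 - 1/(104.625) = 0.12378 cm^-1, so d_i2 = 8.079 cm.

8.08 cm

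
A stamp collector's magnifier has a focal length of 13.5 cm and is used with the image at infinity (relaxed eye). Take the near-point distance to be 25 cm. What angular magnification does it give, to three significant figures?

1.85

M = D/f = 25/13.5 = 1.852.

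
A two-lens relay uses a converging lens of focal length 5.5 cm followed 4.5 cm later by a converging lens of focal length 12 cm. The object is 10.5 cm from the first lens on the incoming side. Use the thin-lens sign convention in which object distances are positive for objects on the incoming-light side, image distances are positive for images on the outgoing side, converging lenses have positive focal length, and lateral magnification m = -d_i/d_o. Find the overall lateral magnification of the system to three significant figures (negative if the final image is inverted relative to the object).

First lens: d_i1 = 1/(1/5.5 - 1/10.5) = 11.550 cm.
m_1 = -(11.550)/10.5 = -1.1000.
This image would form 11.550 cm past lens 1, i.e. 7.050 cm beyond lens 2, so it is a virtual object for lens 2: d_o2 = 4.5 - 11.550 = -7.050 cm.
Second lens: d_i2 = 1/(1/12 - 1/(-7.050)) = 4.441 cm.
m_2 = -(4.441)/(-7.050) = 0.6299.
Overall magnification: m = m_1 m_2 = -0.6929.

-0.693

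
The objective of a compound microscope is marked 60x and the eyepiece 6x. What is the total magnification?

The overall magnification of a compound microscope is the product of the objective and eyepiece magnifications:
M = M_obj x M_eye = 60 x 6 = 360.

360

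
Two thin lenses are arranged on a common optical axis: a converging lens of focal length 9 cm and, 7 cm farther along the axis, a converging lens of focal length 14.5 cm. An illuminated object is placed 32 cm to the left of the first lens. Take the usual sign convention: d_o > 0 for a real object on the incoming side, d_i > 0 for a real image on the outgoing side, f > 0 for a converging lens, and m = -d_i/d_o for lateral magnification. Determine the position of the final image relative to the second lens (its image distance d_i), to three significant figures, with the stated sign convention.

First lens: d_i1 = 1/(1/9 - 1/32) = 12.522 cm.
Since 12.522 cm > 7 cm, the first image lies past the second lens and serves as a virtual object: d_o2 = L - d_i1 = -5.522 cm.
Second lens: d_i2 = 1/(1/14.5 - 1/(-5.522)) = 3.999 cm.

4.00 cm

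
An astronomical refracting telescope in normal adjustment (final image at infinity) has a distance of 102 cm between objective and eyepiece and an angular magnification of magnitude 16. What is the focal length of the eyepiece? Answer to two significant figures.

6.0 cm

In normal adjustment the tube length equals f_obj + f_eye and |M| = f_obj/f_eye.
So f_obj = 16 f_eye and 16 f_eye + f_eye = 102 cm, giving f_eye = 102/17 = 6.000 cm and f_obj = 96.000 cm.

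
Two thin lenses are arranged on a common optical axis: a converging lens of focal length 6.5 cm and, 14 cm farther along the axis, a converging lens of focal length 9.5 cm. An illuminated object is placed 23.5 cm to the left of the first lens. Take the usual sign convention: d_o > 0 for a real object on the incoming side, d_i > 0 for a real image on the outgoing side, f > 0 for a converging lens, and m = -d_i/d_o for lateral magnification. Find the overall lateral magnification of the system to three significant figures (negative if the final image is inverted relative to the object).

Lens 1: 1/d_i1 = 1/f_1 - 1/d_o1 = 1/6.5 - 1/23.5 = 0.11129 cm^-1, so d_i1 = 8.985 cm.
m_1 = -(8.985)/23.5 = -0.3824.
The intermediate image is 8.985 cm to the right of lens 1, so d_o2 = L - d_i1 = 14 - 8.985 = 5.015 cm.
Lens 2: 1/d_i2 = 1/f_2 - 1/d_o2 = 1/9.5 - 1/(5.015) = -0.09415 cm^-1, so d_i2 = -10.621 cm.
m_2 = -(-10.621)/(5.015) = 2.1180.
Overall magnification: m = m_1 m_2 = -0.8098.

-0.810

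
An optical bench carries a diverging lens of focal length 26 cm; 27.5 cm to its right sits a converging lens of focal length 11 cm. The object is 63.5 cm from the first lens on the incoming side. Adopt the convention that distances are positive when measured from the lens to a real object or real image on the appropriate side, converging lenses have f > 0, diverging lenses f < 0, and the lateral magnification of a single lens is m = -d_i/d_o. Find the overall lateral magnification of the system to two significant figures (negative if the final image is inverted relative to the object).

-0.091

First lens: d_i1 = 1/(1/(-26) - 1/63.5) = -18.447 cm.
m_1 = -(-18.447)/63.5 = 0.2905.
With d_i1 < 0 the first image is virtual and lies on the object side; the object distance for lens 2 is d_o2 = 27.5 - (-18.447) = 45.947 cm.
Second lens: d_i2 = 1/(1/11 - 1/(45.947)) = 14.462 cm.
m_2 = -(14.462)/(45.947) = -0.3148.
Overall magnification: m = m_1 m_2 = -0.0914.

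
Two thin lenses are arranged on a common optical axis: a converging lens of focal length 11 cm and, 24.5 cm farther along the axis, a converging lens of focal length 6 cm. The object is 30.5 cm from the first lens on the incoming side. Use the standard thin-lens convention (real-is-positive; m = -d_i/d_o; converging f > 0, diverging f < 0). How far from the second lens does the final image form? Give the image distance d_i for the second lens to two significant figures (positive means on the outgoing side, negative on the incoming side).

First lens: d_i1 = 1/(1/11 - 1/30.5) = 17.205 cm.
That image sits 7.295 cm in front of the second lens, so d_o2 = 7.295 cm.
Second lens: d_i2 = 1/(1/6 - 1/(7.295)) = 33.802 cm.

34 cm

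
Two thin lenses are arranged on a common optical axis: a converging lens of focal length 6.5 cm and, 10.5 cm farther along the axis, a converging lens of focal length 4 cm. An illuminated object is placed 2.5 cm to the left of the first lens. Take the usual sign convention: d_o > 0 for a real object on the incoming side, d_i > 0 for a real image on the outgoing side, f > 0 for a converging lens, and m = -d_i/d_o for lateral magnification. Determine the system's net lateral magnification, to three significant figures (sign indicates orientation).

First lens: d_i1 = 1/(1/6.5 - 1/2.5) = -4.062 cm.
m_1 = -(-4.062)/2.5 = 1.6250.
The intermediate image is virtual, 4.062 cm to the left of lens 1, so d_o2 = L - d_i1 = 10.5 - (-4.062) = 14.562 cm.
Second lens: d_i2 = 1/(1/4 - 1/(14.562)) = 5.515 cm.
m_2 = -(5.515)/(14.562) = -0.3787.
Total m = m_1 x m_2 = (1.6250)(-0.3787) = -0.6154.

-0.615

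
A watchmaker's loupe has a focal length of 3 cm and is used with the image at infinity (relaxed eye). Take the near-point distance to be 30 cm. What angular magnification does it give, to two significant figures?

M = D/f = 30/3 = 10.000.

10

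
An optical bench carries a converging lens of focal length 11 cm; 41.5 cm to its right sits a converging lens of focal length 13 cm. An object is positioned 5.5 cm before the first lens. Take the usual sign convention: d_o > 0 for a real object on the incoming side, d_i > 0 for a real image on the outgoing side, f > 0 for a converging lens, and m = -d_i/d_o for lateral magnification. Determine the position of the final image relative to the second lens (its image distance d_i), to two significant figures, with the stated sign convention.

First lens: d_i1 = 1/(1/11 - 1/5.5) = -11.000 cm.
The intermediate image is virtual, 11.000 cm to the left of lens 1, so d_o2 = L - d_i1 = 41.5 - (-11.000) = 52.500 cm.
Second lens: d_i2 = 1/(1/13 - 1/(52.500)) = 17.278 cm.

17 cm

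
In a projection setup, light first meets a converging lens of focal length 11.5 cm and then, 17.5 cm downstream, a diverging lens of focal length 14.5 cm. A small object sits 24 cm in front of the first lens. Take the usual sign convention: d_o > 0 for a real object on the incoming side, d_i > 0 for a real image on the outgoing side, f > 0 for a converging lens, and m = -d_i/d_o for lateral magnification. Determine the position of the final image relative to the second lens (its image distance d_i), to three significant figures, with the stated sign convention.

Applying the thin-lens equation to the first lens, 1/11.5 = 1/24 + 1/d_i1, which gives d_i1 = 22.080 cm.
Since 22.080 cm > 17.5 cm, the first image lies past the second lens and serves as a virtual object: d_o2 = L - d_i1 = -4.580 cm.
Applying the thin-lens equation again with f_2 = -14.5 cm and d_o2 = -4.580 cm gives d_i2 = 6.695 cm.

6.69 cm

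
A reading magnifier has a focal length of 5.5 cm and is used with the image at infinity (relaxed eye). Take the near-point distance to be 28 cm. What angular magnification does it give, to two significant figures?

5.1

M = D/f = 28/5.5 = 5.091.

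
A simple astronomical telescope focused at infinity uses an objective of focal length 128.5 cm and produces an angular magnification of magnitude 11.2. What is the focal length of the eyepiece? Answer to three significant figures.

11.5 cm

|M| = f_obj/f_eye, so f_eye = f_obj/|M| = 128.5/11.2 = 11.473 cm.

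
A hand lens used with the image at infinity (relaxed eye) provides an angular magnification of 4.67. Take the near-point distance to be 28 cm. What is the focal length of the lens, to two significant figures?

6.0 cm

For the image at infinity, M = D/f.
f = D/M = 28/4.67 = 5.996 cm.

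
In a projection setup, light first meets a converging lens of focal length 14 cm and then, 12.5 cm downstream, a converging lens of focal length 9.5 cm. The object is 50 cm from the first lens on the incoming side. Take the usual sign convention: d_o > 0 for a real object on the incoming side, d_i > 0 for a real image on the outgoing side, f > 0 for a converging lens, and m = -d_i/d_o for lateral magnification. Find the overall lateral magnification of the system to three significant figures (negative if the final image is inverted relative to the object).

Lens 1: 1/d_i1 = 1/f_1 - 1/d_o1 = 1/14 - 1/50 = 0.05143 cm^-1, so d_i1 = 19.444 cm.
m_1 = -(19.444)/50 = -0.3889.
This image would form 19.444 cm past lens 1, i.e. 6.944 cm beyond lens 2, so it is a virtual object for lens 2: d_o2 = 12.5 - 19.444 = -6.944 cm.
Lens 2: 1/d_i2 = 1/f_2 - 1/d_o2 = 1/9.5 - 1/(-6.944) = 0.24926 cm^-1, so d_i2 = 4.012 cm.
m_2 = -(4.012)/(-6.944) = 0.5777.
The system's lateral magnification is m_1 m_2 = (-0.3889)(0.5777) = -0.2247.

-0.225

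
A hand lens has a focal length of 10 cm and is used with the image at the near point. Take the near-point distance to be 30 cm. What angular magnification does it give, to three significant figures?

4.00

M = 1 + D/f = 1 + 30/10 = 4.000.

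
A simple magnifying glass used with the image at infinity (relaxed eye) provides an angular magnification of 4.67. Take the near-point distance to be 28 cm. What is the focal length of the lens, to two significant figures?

For the image at infinity, M = D/f.
f = D/M = 28/4.67 = 5.996 cm.

6.0 cm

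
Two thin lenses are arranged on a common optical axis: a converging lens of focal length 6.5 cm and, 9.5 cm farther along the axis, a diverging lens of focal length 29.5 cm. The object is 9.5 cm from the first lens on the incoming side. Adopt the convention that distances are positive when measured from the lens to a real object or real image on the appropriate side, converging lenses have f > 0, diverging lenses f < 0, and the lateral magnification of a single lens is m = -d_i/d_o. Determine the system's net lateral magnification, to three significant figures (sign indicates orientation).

-3.47

First lens: d_i1 = 1/(1/6.5 - 1/9.5) = 20.583 cm.
m_1 = -(20.583)/9.5 = -2.1667.
This image would form 20.583 cm past lens 1, i.e. 11.083 cm beyond lens 2, so it is a virtual object for lens 2: d_o2 = 9.5 - 20.583 = -11.083 cm.
Second lens: d_i2 = 1/(1/(-29.5) - 1/(-11.083)) = 17.753 cm.
m_2 = -(17.753)/(-11.083) = 1.6018.
Overall magnification: m = m_1 m_2 = -3.4706.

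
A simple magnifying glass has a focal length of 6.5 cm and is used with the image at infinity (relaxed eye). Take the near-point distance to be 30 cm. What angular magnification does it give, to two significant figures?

M = D/f = 30/6.5 = 4.615.

4.6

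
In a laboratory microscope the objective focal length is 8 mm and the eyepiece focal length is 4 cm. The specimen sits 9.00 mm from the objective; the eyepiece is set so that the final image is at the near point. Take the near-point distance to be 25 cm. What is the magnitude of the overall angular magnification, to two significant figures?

58

Convert to cm: f_obj = 8 mm = 0.8 cm; d_o = 9.00 mm = 0.90 cm.
Objective: 1/d_i = 1/f_obj - 1/d_o = 1/0.8 - 1/0.90 = 0.13889 cm^-1, so d_i = 7.200 cm.
m_obj = -d_i/d_o = -7.200/0.90 = -8.000.
Eyepiece angular magnification (image at near point): M_eye = 1 + D/f_e = 1 + 25/4 = 7.250.
Overall M = m_obj x M_eye = (-8.000)(7.250) = -58.00.
|M| = 58.00.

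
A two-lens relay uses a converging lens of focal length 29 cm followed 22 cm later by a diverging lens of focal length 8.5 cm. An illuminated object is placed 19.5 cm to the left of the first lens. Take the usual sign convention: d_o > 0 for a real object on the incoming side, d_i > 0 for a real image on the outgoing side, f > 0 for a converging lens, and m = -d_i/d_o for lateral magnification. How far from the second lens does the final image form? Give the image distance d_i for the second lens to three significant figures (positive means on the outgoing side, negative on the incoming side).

Lens 1: 1/d_i1 = 1/f_1 - 1/d_o1 = 1/29 - 1/19.5 = -0.01680 cm^-1, so d_i1 = -59.526 cm.
With d_i1 < 0 the first image is virtual and lies on the object side; the object distance for lens 2 is d_o2 = 22 - (-59.526) = 81.526 cm.
Lens 2: 1/d_i2 = 1/f_2 - 1/d_o2 = 1/(-8.5) - 1/(81.526) = -0.12991 cm^-1, so d_i2 = -7.697 cm.

-7.70 cm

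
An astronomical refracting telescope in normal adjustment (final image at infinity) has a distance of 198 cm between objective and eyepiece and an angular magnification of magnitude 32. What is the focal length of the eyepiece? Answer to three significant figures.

In normal adjustment the tube length equals f_obj + f_eye and |M| = f_obj/f_eye.
So f_obj = 32 f_eye and 32 f_eye + f_eye = 198 cm, giving f_eye = 198/33 = 6.000 cm and f_obj = 192.000 cm.

6.00 cm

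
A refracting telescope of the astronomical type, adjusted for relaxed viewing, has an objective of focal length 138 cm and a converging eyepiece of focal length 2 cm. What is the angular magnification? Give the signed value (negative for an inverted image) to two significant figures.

M = -f_obj/f_eye = -138/(2) = -69.000.

-69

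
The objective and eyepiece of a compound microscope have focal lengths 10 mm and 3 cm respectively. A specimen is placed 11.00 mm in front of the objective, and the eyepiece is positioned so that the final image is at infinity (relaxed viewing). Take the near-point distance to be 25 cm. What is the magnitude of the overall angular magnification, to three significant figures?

83.3

Convert to cm: f_obj = 10 mm = 1 cm; d_o = 11.00 mm = 1.10 cm.
Objective: 1/d_i = 1/f_obj - 1/d_o = 1/1 - 1/1.10 = 0.09091 cm^-1, so d_i = 11.000 cm.
m_obj = -d_i/d_o = -11.000/1.10 = -10.000.
Eyepiece angular magnification (image at infinity): M_eye = D/f_e = 25/3 = 8.333.
Overall M = m_obj x M_eye = (-10.000)(8.333) = -83.33.
|M| = 83.33.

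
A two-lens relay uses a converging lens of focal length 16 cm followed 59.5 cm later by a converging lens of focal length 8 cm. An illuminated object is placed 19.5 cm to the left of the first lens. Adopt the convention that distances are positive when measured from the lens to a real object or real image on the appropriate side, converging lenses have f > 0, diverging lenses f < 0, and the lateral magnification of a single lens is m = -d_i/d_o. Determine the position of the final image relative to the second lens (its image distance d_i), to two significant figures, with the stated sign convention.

6.3 cm

Lens 1: 1/d_i1 = 1/f_1 - 1/d_o1 = 1/16 - 1/19.5 = 0.01122 cm^-1, so d_i1 = 89.143 cm.
Since 89.143 cm > 59.5 cm, the first image lies past the second lens and serves as a virtual object: d_o2 = L - d_i1 = -29.643 cm.
Lens 2: 1/d_i2 = 1/f_2 - 1/d_o2 = 1/8 - 1/(-29.643) = 0.15873 cm^-1, so d_i2 = 6.300 cm.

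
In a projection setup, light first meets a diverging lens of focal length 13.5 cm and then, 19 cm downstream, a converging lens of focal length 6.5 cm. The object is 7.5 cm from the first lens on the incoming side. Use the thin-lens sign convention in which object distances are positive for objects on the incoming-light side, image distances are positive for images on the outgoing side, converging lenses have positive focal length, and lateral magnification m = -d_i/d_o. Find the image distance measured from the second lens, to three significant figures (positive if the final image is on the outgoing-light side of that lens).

8.94 cm

Lens 1: 1/d_i1 = 1/f_1 - 1/d_o1 = 1/(-13.5) - 1/7.5 = -0.20741 cm^-1, so d_i1 = -4.821 cm.
The intermediate image is virtual, 4.821 cm to the left of lens 1, so d_o2 = L - d_i1 = 19 - (-4.821) = 23.821 cm.
Lens 2: 1/d_i2 = 1/f_2 - 1/d_o2 = 1/6.5 - 1/(23.821) = 0.11187 cm^-1, so d_i2 = 8.939 cm.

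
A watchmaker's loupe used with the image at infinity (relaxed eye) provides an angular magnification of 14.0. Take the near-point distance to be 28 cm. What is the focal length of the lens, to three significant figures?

2.00 cm

For the image at infinity, M = D/f.
f = D/M = 28/14.0 = 2.000 cm.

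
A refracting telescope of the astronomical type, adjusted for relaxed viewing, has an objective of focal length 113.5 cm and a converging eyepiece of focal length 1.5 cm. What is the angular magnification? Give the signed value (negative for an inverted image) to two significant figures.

M = -f_obj/f_eye = -113.5/(1.5) = -75.667.

-76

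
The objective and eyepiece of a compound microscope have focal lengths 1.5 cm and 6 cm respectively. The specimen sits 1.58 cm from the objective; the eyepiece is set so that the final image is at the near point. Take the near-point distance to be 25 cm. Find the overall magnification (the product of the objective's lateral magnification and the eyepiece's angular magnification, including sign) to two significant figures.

-97

Objective: 1/d_i = 1/f_obj - 1/d_o = 1/1.5 - 1/1.58 = 0.03376 cm^-1, so d_i = 29.625 cm.
m_obj = -d_i/d_o = -29.625/1.58 = -18.750.
Eyepiece angular magnification (image at near point): M_eye = 1 + D/f_e = 1 + 25/6 = 5.167.
Overall M = m_obj x M_eye = (-18.750)(5.167) = -96.87.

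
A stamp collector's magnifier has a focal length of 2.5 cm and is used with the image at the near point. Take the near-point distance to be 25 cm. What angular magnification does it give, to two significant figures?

11

M = 1 + D/f = 1 + 25/2.5 = 11.000.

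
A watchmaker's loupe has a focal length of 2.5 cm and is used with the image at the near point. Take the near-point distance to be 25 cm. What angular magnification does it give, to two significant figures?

11

M = 1 + D/f = 1 + 25/2.5 = 11.000.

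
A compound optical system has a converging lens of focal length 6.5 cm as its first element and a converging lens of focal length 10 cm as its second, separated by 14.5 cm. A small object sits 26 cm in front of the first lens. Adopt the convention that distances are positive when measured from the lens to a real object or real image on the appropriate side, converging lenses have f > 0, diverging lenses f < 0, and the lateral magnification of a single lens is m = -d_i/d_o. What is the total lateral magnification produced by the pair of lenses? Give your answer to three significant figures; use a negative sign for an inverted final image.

First lens: d_i1 = 1/(1/6.5 - 1/26) = 8.667 cm.
m_1 = -(8.667)/26 = -0.3333.
Object distance for lens 2: d_o2 = 14.5 - 8.667 = 5.833 cm.
Second lens: d_i2 = 1/(1/10 - 1/(5.833)) = -14.000 cm.
m_2 = -(-14.000)/(5.833) = 2.4000.
Overall magnification: m = m_1 m_2 = -0.8000.

-0.800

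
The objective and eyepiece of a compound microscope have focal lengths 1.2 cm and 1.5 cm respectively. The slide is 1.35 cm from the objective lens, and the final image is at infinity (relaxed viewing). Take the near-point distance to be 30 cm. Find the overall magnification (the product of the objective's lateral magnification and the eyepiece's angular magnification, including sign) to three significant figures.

-160

Objective: 1/d_i = 1/f_obj - 1/d_o = 1/1.2 - 1/1.35 = 0.09259 cm^-1, so d_i = 10.800 cm.
m_obj = -d_i/d_o = -10.800/1.35 = -8.000.
Eyepiece angular magnification (image at infinity): M_eye = D/f_e = 30/1.5 = 20.000.
Overall M = m_obj x M_eye = (-8.000)(20.000) = -160.00.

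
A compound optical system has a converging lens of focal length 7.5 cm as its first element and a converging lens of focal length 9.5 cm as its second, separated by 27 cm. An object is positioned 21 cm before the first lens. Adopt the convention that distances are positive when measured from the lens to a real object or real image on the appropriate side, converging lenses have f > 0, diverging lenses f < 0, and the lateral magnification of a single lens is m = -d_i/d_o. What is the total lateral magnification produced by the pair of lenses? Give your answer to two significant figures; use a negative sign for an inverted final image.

0.90

First lens: d_i1 = 1/(1/7.5 - 1/21) = 11.667 cm.
m_1 = -(11.667)/21 = -0.5556.
That image sits 15.333 cm in front of the second lens, so d_o2 = 15.333 cm.
Second lens: d_i2 = 1/(1/9.5 - 1/(15.333)) = 24.971 cm.
m_2 = -(24.971)/(15.333) = -1.6286.
Total m = m_1 x m_2 = (-0.5556)(-1.6286) = 0.9048.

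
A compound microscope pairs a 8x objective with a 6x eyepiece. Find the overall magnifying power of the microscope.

48

The overall magnification of a compound microscope is the product of the objective and eyepiece magnifications:
M = M_obj x M_eye = 8 x 6 = 48.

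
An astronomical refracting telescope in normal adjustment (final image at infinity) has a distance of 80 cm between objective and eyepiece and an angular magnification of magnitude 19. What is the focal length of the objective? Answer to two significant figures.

In normal adjustment the tube length equals f_obj + f_eye and |M| = f_obj/f_eye.
So f_obj = 19 f_eye and 19 f_eye + f_eye = 80 cm, giving f_eye = 80/20 = 4.000 cm and f_obj = 76.000 cm.

76 cm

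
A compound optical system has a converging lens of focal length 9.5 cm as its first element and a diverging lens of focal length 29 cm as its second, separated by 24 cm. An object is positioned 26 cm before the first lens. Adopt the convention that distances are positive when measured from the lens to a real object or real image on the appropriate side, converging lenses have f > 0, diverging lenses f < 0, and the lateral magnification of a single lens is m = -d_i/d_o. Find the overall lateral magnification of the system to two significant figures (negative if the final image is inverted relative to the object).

-0.44

Lens 1: 1/d_i1 = 1/f_1 - 1/d_o1 = 1/9.5 - 1/26 = 0.06680 cm^-1, so d_i1 = 14.970 cm.
m_1 = -(14.970)/26 = -0.5758.
The intermediate image is 14.970 cm to the right of lens 1, so d_o2 = L - d_i1 = 24 - 14.970 = 9.030 cm.
Lens 2: 1/d_i2 = 1/f_2 - 1/d_o2 = 1/(-29) - 1/(9.030) = -0.14522 cm^-1, so d_i2 = -6.886 cm.
m_2 = -(-6.886)/(9.030) = 0.7625.
Overall magnification: m = m_1 m_2 = -0.4390.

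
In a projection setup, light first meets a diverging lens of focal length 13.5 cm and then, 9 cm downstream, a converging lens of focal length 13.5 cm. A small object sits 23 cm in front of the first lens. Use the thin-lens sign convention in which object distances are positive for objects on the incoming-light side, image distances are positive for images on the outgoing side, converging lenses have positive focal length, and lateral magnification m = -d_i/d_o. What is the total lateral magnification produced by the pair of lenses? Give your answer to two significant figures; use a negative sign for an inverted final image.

-1.2

First lens: d_i1 = 1/(1/(-13.5) - 1/23) = -8.507 cm.
m_1 = -(-8.507)/23 = 0.3699.
With d_i1 < 0 the first image is virtual and lies on the object side; the object distance for lens 2 is d_o2 = 9 - (-8.507) = 17.507 cm.
Second lens: d_i2 = 1/(1/13.5 - 1/(17.507)) = 58.985 cm.
m_2 = -(58.985)/(17.507) = -3.3692.
Total m = m_1 x m_2 = (0.3699)(-3.3692) = -1.2462.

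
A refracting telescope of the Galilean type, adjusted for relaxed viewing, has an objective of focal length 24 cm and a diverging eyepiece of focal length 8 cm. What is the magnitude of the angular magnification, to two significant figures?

3.0

|M| = f_obj/|f_eye| = 24/8 = 3.000.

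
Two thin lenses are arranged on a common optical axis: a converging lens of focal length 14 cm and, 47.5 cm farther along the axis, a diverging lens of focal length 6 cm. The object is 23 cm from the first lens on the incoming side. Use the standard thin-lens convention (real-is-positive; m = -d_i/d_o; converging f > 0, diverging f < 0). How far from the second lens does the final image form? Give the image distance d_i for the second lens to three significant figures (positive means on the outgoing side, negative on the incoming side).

Lens 1: 1/d_i1 = 1/f_1 - 1/d_o1 = 1/14 - 1/23 = 0.02795 cm^-1, so d_i1 = 35.778 cm.
The intermediate image is 35.778 cm to the right of lens 1, so d_o2 = L - d_i1 = 47.5 - 35.778 = 11.722 cm.
Lens 2: 1/d_i2 = 1/f_2 - 1/d_o2 = 1/(-6) - 1/(11.722) = -0.25197 cm^-1, so d_i2 = -3.969 cm.

-3.97 cm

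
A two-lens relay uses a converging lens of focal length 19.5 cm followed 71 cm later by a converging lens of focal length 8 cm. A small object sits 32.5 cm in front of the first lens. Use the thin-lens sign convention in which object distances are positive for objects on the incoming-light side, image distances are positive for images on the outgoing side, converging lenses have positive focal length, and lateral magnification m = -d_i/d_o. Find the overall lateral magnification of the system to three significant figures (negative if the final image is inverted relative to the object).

0.842

Applying the thin-lens equation to the first lens, 1/19.5 = 1/32.5 + 1/d_i1, which gives d_i1 = 48.750 cm.
Its lateral magnification is m_1 = -d_i1/d_o1 = -(48.750)/32.5 = -1.5000.
Object distance for lens 2: d_o2 = 71 - 48.750 = 22.250 cm.
Applying the thin-lens equation again with f_2 = 8 cm and d_o2 = 22.250 cm gives d_i2 = 12.491 cm.
m_2 = -(12.491)/(22.250) = -0.5614.
The system's lateral magnification is m_1 m_2 = (-1.5000)(-0.5614) = 0.8421.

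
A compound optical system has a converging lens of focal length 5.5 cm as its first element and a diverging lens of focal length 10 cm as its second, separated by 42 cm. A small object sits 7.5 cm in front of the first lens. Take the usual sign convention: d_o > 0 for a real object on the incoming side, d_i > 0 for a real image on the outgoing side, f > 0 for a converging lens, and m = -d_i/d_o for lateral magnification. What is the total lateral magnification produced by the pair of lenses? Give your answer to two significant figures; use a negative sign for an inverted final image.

-0.88

Lens 1: 1/d_i1 = 1/f_1 - 1/d_o1 = 1/5.5 - 1/7.5 = 0.04848 cm^-1, so d_i1 = 20.625 cm.
m_1 = -(20.625)/7.5 = -2.7500.
That image sits 21.375 cm in front of the second lens, so d_o2 = 21.375 cm.
Lens 2: 1/d_i2 = 1/f_2 - 1/d_o2 = 1/(-10) - 1/(21.375) = -0.14678 cm^-1, so d_i2 = -6.813 cm.
m_2 = -(-6.813)/(21.375) = 0.3187.
The system's lateral magnification is m_1 m_2 = (-2.7500)(0.3187) = -0.8765.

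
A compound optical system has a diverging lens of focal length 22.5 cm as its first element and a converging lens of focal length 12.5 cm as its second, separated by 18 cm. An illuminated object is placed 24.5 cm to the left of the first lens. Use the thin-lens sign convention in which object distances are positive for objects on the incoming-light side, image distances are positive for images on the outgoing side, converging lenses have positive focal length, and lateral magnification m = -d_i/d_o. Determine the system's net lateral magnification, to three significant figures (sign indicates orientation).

-0.347

Applying the thin-lens equation to the first lens, 1/(-22.5) = 1/24.5 + 1/d_i1, which gives d_i1 = -11.729 cm.
Its lateral magnification is m_1 = -d_i1/d_o1 = -(-11.729)/24.5 = 0.4787.
The intermediate image is virtual, 11.729 cm to the left of lens 1, so d_o2 = L - d_i1 = 18 - (-11.729) = 29.729 cm.
Applying the thin-lens equation again with f_2 = 12.5 cm and d_o2 = 29.729 cm gives d_i2 = 21.569 cm.
m_2 = -(21.569)/(29.729) = -0.7255.
The system's lateral magnification is m_1 m_2 = (0.4787)(-0.7255) = -0.3473.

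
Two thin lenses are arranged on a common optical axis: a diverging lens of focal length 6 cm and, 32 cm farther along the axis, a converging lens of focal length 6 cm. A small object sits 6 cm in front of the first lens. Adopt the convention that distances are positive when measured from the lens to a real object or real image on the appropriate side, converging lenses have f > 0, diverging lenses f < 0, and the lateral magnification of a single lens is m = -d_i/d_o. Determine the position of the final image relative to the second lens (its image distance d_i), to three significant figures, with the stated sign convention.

7.24 cm

Lens 1: 1/d_i1 = 1/f_1 - 1/d_o1 = 1/(-6) - 1/6 = -0.33333 cm^-1, so d_i1 = -3.000 cm.
The intermediate image is virtual, 3.000 cm to the left of lens 1, so d_o2 = L - d_i1 = 32 - (-3.000) = 35.000 cm.
Lens 2: 1/d_i2 = 1/f_2 - 1/d_o2 = 1/6 - 1/(35.000) = 0.13810 cm^-1, so d_i2 = 7.241 cm.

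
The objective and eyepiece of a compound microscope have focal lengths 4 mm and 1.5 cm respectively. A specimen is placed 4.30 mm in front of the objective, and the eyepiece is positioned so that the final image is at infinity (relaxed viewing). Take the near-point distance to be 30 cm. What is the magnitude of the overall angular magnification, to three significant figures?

Convert to cm: f_obj = 4 mm = 0.4 cm; d_o = 4.30 mm = 0.43 cm.
Objective: 1/d_i = 1/f_obj - 1/d_o = 1/0.4 - 1/0.43 = 0.17442 cm^-1, so d_i = 5.733 cm.
m_obj = -d_i/d_o = -5.733/0.43 = -13.333.
Eyepiece angular magnification (image at infinity): M_eye = D/f_e = 30/1.5 = 20.000.
Overall M = m_obj x M_eye = (-13.333)(20.000) = -266.67.
|M| = 266.67.

267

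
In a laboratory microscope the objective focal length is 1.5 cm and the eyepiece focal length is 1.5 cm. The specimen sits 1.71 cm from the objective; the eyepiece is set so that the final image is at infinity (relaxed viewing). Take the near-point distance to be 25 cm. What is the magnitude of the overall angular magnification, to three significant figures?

Objective: 1/d_i = 1/f_obj - 1/d_o = 1/1.5 - 1/1.71 = 0.08187 cm^-1, so d_i = 12.214 cm.
m_obj = -d_i/d_o = -12.214/1.71 = -7.143.
Eyepiece angular magnification (image at infinity): M_eye = D/f_e = 25/1.5 = 16.667.
Overall M = m_obj x M_eye = (-7.143)(16.667) = -119.05.
|M| = 119.05.

119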